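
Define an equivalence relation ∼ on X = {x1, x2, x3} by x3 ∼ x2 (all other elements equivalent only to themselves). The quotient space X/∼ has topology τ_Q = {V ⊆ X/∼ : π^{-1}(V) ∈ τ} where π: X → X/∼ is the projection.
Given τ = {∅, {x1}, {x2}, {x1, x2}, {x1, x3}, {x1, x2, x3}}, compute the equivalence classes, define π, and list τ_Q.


X/∼ = {[x1], [x2=x3]}; |τ_Q| = 3.

Equivalence classes: [x1], [x2=x3].
Quotient map π: X → X/∼ sends x1 ↦ [x1], x2 ↦ [x2=x3], x3 ↦ [x2=x3].
For each subset V ⊆ X/∼, compute π^{-1}(V) ⊆ X and check whether π^{-1}(V) ∈ τ. V is open in τ_Q iff π^{-1}(V) ∈ τ.
  V = {}: π^{-1}(V) = ∅ ∈ τ ✓.
  V = {[x1]}: π^{-1}(V) = {x1} ∈ τ ✓.
  V = {[x2=x3]}: π^{-1}(V) = {x2, x3} ∉ τ ✗.
  V = {[x1], [x2=x3]}: π^{-1}(V) = {x1, x2, x3} ∈ τ ✓.
Open sets in the quotient: τ_Q = {{}, {[x1]}, {[x1], [x2=x3]}} (3 elements).


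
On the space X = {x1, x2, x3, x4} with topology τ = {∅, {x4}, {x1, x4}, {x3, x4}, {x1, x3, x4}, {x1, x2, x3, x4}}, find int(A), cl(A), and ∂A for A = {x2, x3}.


int(A) = ∅, cl(A) = {x2, x3}, ∂A = {x2, x3}.

Closed sets in (X, τ) are complements of opens:
  closed(X, τ) = {∅, {x2}, {x1, x2}, {x2, x3}, {x1, x2, x3}, {x1, x2, x3, x4}}.
int(A) = ⋃ {U ∈ τ : U ⊆ A}. Opens contained in A: ∅.
Taking the union of these: int(A) = ∅.
cl(A) = ⋂ {C closed : A ⊆ C}. Closed sets containing A: {x2, x3}, {x1, x2, x3}, {x1, x2, x3, x4}.
Intersecting these: cl(A) = {x2, x3}.
∂A = cl(A) ∖ int(A) = {x2, x3} ∖ ∅ = {x2, x3}.


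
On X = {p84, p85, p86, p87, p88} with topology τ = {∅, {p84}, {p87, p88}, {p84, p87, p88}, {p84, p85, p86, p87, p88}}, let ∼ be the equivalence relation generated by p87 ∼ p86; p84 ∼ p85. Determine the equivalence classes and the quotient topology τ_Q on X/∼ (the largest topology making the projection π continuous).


X/∼ = {[p84=p85], [p86=p87], [p88]}; |τ_Q| = 2.

Equivalence classes: [p84=p85], [p86=p87], [p88].
Quotient map π: X → X/∼ sends p84 ↦ [p84=p85], p85 ↦ [p84=p85], p86 ↦ [p86=p87], p87 ↦ [p86=p87], p88 ↦ [p88].
For each subset V ⊆ X/∼, compute π^{-1}(V) ⊆ X and check whether π^{-1}(V) ∈ τ. V is open in τ_Q iff π^{-1}(V) ∈ τ.
  V = {}: π^{-1}(V) = ∅ ∈ τ ✓.
  V = {[p84=p85]}: π^{-1}(V) = {p84, p85} ∉ τ ✗.
  V = {[p86=p87]}: π^{-1}(V) = {p86, p87} ∉ τ ✗.
  V = {[p84=p85], [p86=p87]}: π^{-1}(V) = {p84, p85, p86, p87} ∉ τ ✗.
  V = {[p88]}: π^{-1}(V) = {p88} ∉ τ ✗.
  V = {[p84=p85], [p88]}: π^{-1}(V) = {p84, p85, p88} ∉ τ ✗.
  V = {[p86=p87], [p88]}: π^{-1}(V) = {p86, p87, p88} ∉ τ ✗.
  V = {[p84=p85], [p86=p87], [p88]}: π^{-1}(V) = {p84, p85, p86, p87, p88} ∈ τ ✓.
Open sets in the quotient: τ_Q = {{}, {[p84=p85], [p86=p87], [p88]}} (2 elements).


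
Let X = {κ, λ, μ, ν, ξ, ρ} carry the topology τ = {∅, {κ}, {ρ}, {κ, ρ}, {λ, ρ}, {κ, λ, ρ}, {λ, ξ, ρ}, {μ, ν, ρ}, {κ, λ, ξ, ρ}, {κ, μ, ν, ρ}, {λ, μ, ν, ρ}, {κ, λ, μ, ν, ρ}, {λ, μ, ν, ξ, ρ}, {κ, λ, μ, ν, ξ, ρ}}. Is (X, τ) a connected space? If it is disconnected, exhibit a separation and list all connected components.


(X, τ) is disconnected; components = [{κ}, {λ, μ, ν, ξ, ρ}].

Find clopen sets (U ∈ τ with X ∖ U ∈ τ):
  U = ∅, X ∖ U = {κ, λ, μ, ν, ξ, ρ} — both open, so U is clopen.
  U = {κ}, X ∖ U = {λ, μ, ν, ξ, ρ} — both open, so U is clopen.
  U = {λ, μ, ν, ξ, ρ}, X ∖ U = {κ} — both open, so U is clopen.
  U = {κ, λ, μ, ν, ξ, ρ}, X ∖ U = ∅ — both open, so U is clopen.
Nontrivial clopen(s) exist: e.g. {λ, μ, ν, ξ, ρ}. So (X, τ) is disconnected.
Compute connected components by grouping points that agree on all clopens:
  component: {κ}
  component: {λ, μ, ν, ξ, ρ}


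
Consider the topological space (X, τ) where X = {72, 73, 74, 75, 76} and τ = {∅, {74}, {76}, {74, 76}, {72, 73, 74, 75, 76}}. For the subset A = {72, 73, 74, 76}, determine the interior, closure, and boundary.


int(A) = {74, 76}, cl(A) = {72, 73, 74, 75, 76}, ∂A = {72, 73, 75}.

Closed sets in (X, τ) are complements of opens:
  closed(X, τ) = {∅, {72, 73, 75}, {72, 73, 74, 75}, {72, 73, 75, 76}, {72, 73, 74, 75, 76}}.
int(A) = ⋃ {U ∈ τ : U ⊆ A}. Opens contained in A: ∅, {74}, {76}, {74, 76}.
Taking the union of these: int(A) = {74, 76}.
cl(A) = ⋂ {C closed : A ⊆ C}. Closed sets containing A: {72, 73, 74, 75, 76}.
Intersecting these: cl(A) = {72, 73, 74, 75, 76}.
∂A = cl(A) ∖ int(A) = {72, 73, 74, 75, 76} ∖ {74, 76} = {72, 73, 75}.


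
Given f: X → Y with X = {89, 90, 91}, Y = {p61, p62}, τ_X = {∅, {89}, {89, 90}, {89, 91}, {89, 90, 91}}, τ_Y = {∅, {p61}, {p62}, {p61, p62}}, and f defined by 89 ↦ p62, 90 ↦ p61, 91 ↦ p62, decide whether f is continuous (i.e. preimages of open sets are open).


f is NOT continuous.

Compute f^{-1}(U) for each U ∈ τ_Y:
  U = ∅: f^{-1}(U) = ∅ ∈ τ_X ✓.
  U = {p61}: f^{-1}(U) = {90} ∉ τ_X ✗.
  U = {p62}: f^{-1}(U) = {89, 91} ∈ τ_X ✓.
  U = {p61, p62}: f^{-1}(U) = {89, 90, 91} ∈ τ_X ✓.
Found U = {p61} with f^{-1}(U) = {90} not in τ_X. Therefore f is NOT continuous.


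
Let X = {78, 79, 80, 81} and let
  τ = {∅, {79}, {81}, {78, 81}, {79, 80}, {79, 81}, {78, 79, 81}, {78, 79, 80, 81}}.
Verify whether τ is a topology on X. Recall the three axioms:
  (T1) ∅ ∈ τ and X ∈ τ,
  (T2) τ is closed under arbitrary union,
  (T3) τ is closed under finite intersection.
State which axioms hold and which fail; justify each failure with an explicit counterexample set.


τ is NOT a topology on X.

Axiom (T1): ∅ ∈ τ? Yes; X ∈ τ? Yes.
Axiom (T2/T3): check pairwise unions and intersections of members of τ.
Counterexample for (T2): {81} ∪ {79, 80} = {79, 80, 81} ∉ τ. Therefore τ is NOT a topology.


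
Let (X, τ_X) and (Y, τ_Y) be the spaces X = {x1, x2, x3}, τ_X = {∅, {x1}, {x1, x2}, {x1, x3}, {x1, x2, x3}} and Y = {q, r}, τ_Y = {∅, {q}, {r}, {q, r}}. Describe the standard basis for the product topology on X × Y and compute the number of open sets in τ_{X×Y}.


Basis B = {∅ × ∅, {x1} × {q}, {x1} × {r}, {x1} × {q, r}, {x1, x2} × {q}, {x1, x3} × {q}, {x1, x2} × {r}, {x1, x3} × {r}, {x1, x2, x3} × {q}, {x1, x2, x3} × {r}, {x1, x2} × {q, r}, {x1, x3} × {q, r}, {x1, x2, x3} × {q, r}}; |τ_{X×Y}| = 25.

Enumerate products U × V with U ∈ τ_X, V ∈ τ_Y (deduplicated):
  ∅ × ∅ = {} (∅)
  {x1} × {q} = {(x1,q)}
  {x1} × {r} = {(x1,r)}
  {x1} × {q, r} = {(x1,q), (x1,r)}
  {x1, x2} × {q} = {(x1,q), (x2,q)}
  {x1, x3} × {q} = {(x1,q), (x3,q)}
  {x1, x2} × {r} = {(x1,r), (x2,r)}
  {x1, x3} × {r} = {(x1,r), (x3,r)}
  {x1, x2, x3} × {q} = {(x1,q), (x2,q), (x3,q)}
  {x1, x2, x3} × {r} = {(x1,r), (x2,r), (x3,r)}
  {x1, x2} × {q, r} = {(x1,q), (x1,r), (x2,q), (x2,r)}
  {x1, x3} × {q, r} = {(x1,q), (x1,r), (x3,q), (x3,r)}
  {x1, x2, x3} × {q, r} = {(x1,q), (x1,r), (x2,q), (x2,r), (x3,q), (x3,r)}
These 13 distinct sets form the basis B.
Close under arbitrary unions to get τ_{X×Y}; counting gives |τ_{X×Y}| = 25.


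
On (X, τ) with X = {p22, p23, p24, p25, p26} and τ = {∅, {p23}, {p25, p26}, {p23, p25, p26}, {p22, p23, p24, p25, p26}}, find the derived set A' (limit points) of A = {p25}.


A' = {p22, p24, p26}

For each x ∈ X, list the open sets U ∈ τ with x ∈ U, then check whether U ∩ (A ∖ {x}) ≠ ∅ for every such U.
  x = p22: opens ∋ x are {p22, p23, p24, p25, p26}; each meets A ∖ {p22}, so x IS a limit point.
  x = p23: open {p23} ∋ x has {p23} ∩ (A ∖ {p23}) = ∅, so x is NOT a limit point.
  x = p24: opens ∋ x are {p22, p23, p24, p25, p26}; each meets A ∖ {p24}, so x IS a limit point.
  x = p25: open {p25, p26} ∋ x has {p25, p26} ∩ (A ∖ {p25}) = ∅, so x is NOT a limit point.
  x = p26: opens ∋ x are {p25, p26}, {p23, p25, p26}, {p22, p23, p24, p25, p26}; each meets A ∖ {p26}, so x IS a limit point.
Collecting: A' = {p22, p24, p26}.


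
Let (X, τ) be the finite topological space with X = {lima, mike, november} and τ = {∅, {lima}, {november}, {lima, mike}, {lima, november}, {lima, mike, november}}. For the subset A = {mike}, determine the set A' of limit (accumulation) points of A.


A' = ∅

For each x ∈ X, list the open sets U ∈ τ with x ∈ U, then check whether U ∩ (A ∖ {x}) ≠ ∅ for every such U.
  x = lima: open {lima} ∋ x has {lima} ∩ (A ∖ {lima}) = ∅, so x is NOT a limit point.
  x = mike: open {lima, mike} ∋ x has {lima, mike} ∩ (A ∖ {mike}) = ∅, so x is NOT a limit point.
  x = november: open {november} ∋ x has {november} ∩ (A ∖ {november}) = ∅, so x is NOT a limit point.
Collecting: A' = ∅.


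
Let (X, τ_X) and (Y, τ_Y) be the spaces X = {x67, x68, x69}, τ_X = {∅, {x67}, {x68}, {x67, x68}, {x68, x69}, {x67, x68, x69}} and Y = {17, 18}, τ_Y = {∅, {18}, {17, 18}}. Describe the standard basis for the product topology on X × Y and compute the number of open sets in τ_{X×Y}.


Basis B = {∅ × ∅, {x67} × {18}, {x68} × {18}, {x67} × {17, 18}, {x67, x68} × {18}, {x68} × {17, 18}, {x68, x69} × {18}, {x67, x68, x69} × {18}, {x67, x68} × {17, 18}, {x68, x69} × {17, 18}, {x67, x68, x69} × {17, 18}}; |τ_{X×Y}| = 18.

Enumerate products U × V with U ∈ τ_X, V ∈ τ_Y (deduplicated):
  ∅ × ∅ = {} (∅)
  {x67} × {18} = {(x67,18)}
  {x68} × {18} = {(x68,18)}
  {x67} × {17, 18} = {(x67,17), (x67,18)}
  {x67, x68} × {18} = {(x67,18), (x68,18)}
  {x68} × {17, 18} = {(x68,17), (x68,18)}
  {x68, x69} × {18} = {(x68,18), (x69,18)}
  {x67, x68, x69} × {18} = {(x67,18), (x68,18), (x69,18)}
  {x67, x68} × {17, 18} = {(x67,17), (x67,18), (x68,17), (x68,18)}
  {x68, x69} × {17, 18} = {(x68,17), (x68,18), (x69,17), (x69,18)}
  {x67, x68, x69} × {17, 18} = {(x67,17), (x67,18), (x68,17), (x68,18), (x69,17), (x69,18)}
These 11 distinct sets form the basis B.
Close under arbitrary unions to get τ_{X×Y}; counting gives |τ_{X×Y}| = 18.


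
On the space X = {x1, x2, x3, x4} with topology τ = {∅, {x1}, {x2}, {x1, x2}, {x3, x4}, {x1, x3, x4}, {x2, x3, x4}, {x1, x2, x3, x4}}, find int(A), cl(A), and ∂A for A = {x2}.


int(A) = {x2}, cl(A) = {x2}, ∂A = ∅.

Closed sets in (X, τ) are complements of opens:
  closed(X, τ) = {∅, {x1}, {x2}, {x1, x2}, {x3, x4}, {x1, x3, x4}, {x2, x3, x4}, {x1, x2, x3, x4}}.
int(A) = ⋃ {U ∈ τ : U ⊆ A}. Opens contained in A: ∅, {x2}.
Taking the union of these: int(A) = {x2}.
cl(A) = ⋂ {C closed : A ⊆ C}. Closed sets containing A: {x2}, {x1, x2}, {x2, x3, x4}, {x1, x2, x3, x4}.
Intersecting these: cl(A) = {x2}.
∂A = cl(A) ∖ int(A) = {x2} ∖ {x2} = ∅.


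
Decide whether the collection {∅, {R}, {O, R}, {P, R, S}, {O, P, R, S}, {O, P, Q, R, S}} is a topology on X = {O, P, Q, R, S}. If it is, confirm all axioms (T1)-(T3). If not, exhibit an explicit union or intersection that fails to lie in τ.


τ IS a topology on X.

Axiom (T1): ∅ ∈ τ? Yes; X ∈ τ? Yes.
Axiom (T2/T3): check pairwise unions and intersections of members of τ.
All pairwise intersections and unions checked — each lies in τ. Therefore τ satisfies (T1), (T2), (T3): it IS a topology on X.


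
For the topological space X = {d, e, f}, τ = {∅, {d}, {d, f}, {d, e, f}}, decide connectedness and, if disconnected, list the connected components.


(X, τ) is connected.

Find clopen sets (U ∈ τ with X ∖ U ∈ τ):
  U = ∅, X ∖ U = {d, e, f} — both open, so U is clopen.
  U = {d, e, f}, X ∖ U = ∅ — both open, so U is clopen.
Only trivial clopens (∅ and X) exist, so (X, τ) is connected.
Compute connected components by grouping points that agree on all clopens:
  component: {d, e, f}


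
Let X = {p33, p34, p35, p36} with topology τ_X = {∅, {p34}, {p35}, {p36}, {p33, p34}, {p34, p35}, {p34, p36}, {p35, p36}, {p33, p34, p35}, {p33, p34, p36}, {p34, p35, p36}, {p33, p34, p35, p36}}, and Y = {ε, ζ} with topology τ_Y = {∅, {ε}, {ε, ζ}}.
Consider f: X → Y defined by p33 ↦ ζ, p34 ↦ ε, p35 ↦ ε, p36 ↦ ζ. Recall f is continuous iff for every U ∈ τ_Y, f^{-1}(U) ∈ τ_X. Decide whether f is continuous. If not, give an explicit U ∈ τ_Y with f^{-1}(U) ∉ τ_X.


f IS continuous.

Compute f^{-1}(U) for each U ∈ τ_Y:
  U = ∅: f^{-1}(U) = ∅ ∈ τ_X ✓.
  U = {ε}: f^{-1}(U) = {p34, p35} ∈ τ_X ✓.
  U = {ε, ζ}: f^{-1}(U) = {p33, p34, p35, p36} ∈ τ_X ✓.
Every preimage lies in τ_X, so f IS continuous.


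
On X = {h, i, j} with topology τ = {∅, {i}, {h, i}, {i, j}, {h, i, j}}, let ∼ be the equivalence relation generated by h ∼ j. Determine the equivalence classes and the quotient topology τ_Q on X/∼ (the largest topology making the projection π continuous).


X/∼ = {[h=j], [i]}; |τ_Q| = 3.

Equivalence classes: [h=j], [i].
Quotient map π: X → X/∼ sends h ↦ [h=j], i ↦ [i], j ↦ [h=j].
For each subset V ⊆ X/∼, compute π^{-1}(V) ⊆ X and check whether π^{-1}(V) ∈ τ. V is open in τ_Q iff π^{-1}(V) ∈ τ.
  V = {}: π^{-1}(V) = ∅ ∈ τ ✓.
  V = {[h=j]}: π^{-1}(V) = {h, j} ∉ τ ✗.
  V = {[i]}: π^{-1}(V) = {i} ∈ τ ✓.
  V = {[h=j], [i]}: π^{-1}(V) = {h, i, j} ∈ τ ✓.
Open sets in the quotient: τ_Q = {{}, {[i]}, {[h=j], [i]}} (3 elements).


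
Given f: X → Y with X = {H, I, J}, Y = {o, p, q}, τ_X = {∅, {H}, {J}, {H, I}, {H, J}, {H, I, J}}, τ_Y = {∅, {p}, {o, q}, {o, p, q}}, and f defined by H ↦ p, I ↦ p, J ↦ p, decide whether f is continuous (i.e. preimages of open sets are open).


f IS continuous.

Compute f^{-1}(U) for each U ∈ τ_Y:
  U = ∅: f^{-1}(U) = ∅ ∈ τ_X ✓.
  U = {p}: f^{-1}(U) = {H, I, J} ∈ τ_X ✓.
  U = {o, q}: f^{-1}(U) = ∅ ∈ τ_X ✓.
  U = {o, p, q}: f^{-1}(U) = {H, I, J} ∈ τ_X ✓.
Every preimage lies in τ_X, so f IS continuous.


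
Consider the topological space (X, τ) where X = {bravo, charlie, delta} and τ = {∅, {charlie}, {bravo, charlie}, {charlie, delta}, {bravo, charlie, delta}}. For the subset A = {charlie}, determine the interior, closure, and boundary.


int(A) = {charlie}, cl(A) = {bravo, charlie, delta}, ∂A = {bravo, delta}.

Closed sets in (X, τ) are complements of opens:
  closed(X, τ) = {∅, {bravo}, {delta}, {bravo, delta}, {bravo, charlie, delta}}.
int(A) = ⋃ {U ∈ τ : U ⊆ A}. Opens contained in A: ∅, {charlie}.
Taking the union of these: int(A) = {charlie}.
cl(A) = ⋂ {C closed : A ⊆ C}. Closed sets containing A: {bravo, charlie, delta}.
Intersecting these: cl(A) = {bravo, charlie, delta}.
∂A = cl(A) ∖ int(A) = {bravo, charlie, delta} ∖ {charlie} = {bravo, delta}.


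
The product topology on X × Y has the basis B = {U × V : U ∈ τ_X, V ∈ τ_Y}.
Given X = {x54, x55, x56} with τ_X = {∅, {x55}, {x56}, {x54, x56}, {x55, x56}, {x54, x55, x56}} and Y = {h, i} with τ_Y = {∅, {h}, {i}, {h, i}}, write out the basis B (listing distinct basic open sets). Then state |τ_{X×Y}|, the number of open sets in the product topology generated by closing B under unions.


Basis B = {∅ × ∅, {x55} × {h}, {x55} × {i}, {x56} × {h}, {x56} × {i}, {x54, x56} × {h}, {x54, x56} × {i}, {x55} × {h, i}, {x55, x56} × {h}, {x55, x56} × {i}, {x56} × {h, i}, {x54, x55, x56} × {h}, {x54, x55, x56} × {i}, {x54, x56} × {h, i}, {x55, x56} × {h, i}, {x54, x55, x56} × {h, i}}; |τ_{X×Y}| = 36.

Enumerate products U × V with U ∈ τ_X, V ∈ τ_Y (deduplicated):
  ∅ × ∅ = {} (∅)
  {x55} × {h} = {(x55,h)}
  {x55} × {i} = {(x55,i)}
  {x56} × {h} = {(x56,h)}
  {x56} × {i} = {(x56,i)}
  {x54, x56} × {h} = {(x54,h), (x56,h)}
  {x54, x56} × {i} = {(x54,i), (x56,i)}
  {x55} × {h, i} = {(x55,h), (x55,i)}
  {x55, x56} × {h} = {(x55,h), (x56,h)}
  {x55, x56} × {i} = {(x55,i), (x56,i)}
  {x56} × {h, i} = {(x56,h), (x56,i)}
  {x54, x55, x56} × {h} = {(x54,h), (x55,h), (x56,h)}
  {x54, x55, x56} × {i} = {(x54,i), (x55,i), (x56,i)}
  {x54, x56} × {h, i} = {(x54,h), (x54,i), (x56,h), (x56,i)}
  {x55, x56} × {h, i} = {(x55,h), (x55,i), (x56,h), (x56,i)}
  {x54, x55, x56} × {h, i} = {(x54,h), (x54,i), (x55,h), (x55,i), (x56,h), (x56,i)}
These 16 distinct sets form the basis B.
Close under arbitrary unions to get τ_{X×Y}; counting gives |τ_{X×Y}| = 36.


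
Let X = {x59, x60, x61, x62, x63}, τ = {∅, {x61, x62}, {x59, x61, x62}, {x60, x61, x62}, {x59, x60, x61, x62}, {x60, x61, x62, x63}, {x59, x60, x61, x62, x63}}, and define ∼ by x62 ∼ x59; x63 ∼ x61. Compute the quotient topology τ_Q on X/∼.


X/∼ = {[x59=x62], [x60], [x61=x63]}; |τ_Q| = 2.

Equivalence classes: [x59=x62], [x60], [x61=x63].
Quotient map π: X → X/∼ sends x59 ↦ [x59=x62], x60 ↦ [x60], x61 ↦ [x61=x63], x62 ↦ [x59=x62], x63 ↦ [x61=x63].
For each subset V ⊆ X/∼, compute π^{-1}(V) ⊆ X and check whether π^{-1}(V) ∈ τ. V is open in τ_Q iff π^{-1}(V) ∈ τ.
  V = {}: π^{-1}(V) = ∅ ∈ τ ✓.
  V = {[x59=x62]}: π^{-1}(V) = {x59, x62} ∉ τ ✗.
  V = {[x60]}: π^{-1}(V) = {x60} ∉ τ ✗.
  V = {[x59=x62], [x60]}: π^{-1}(V) = {x59, x60, x62} ∉ τ ✗.
  V = {[x61=x63]}: π^{-1}(V) = {x61, x63} ∉ τ ✗.
  V = {[x59=x62], [x61=x63]}: π^{-1}(V) = {x59, x61, x62, x63} ∉ τ ✗.
  V = {[x60], [x61=x63]}: π^{-1}(V) = {x60, x61, x63} ∉ τ ✗.
  V = {[x59=x62], [x60], [x61=x63]}: π^{-1}(V) = {x59, x60, x61, x62, x63} ∈ τ ✓.
Open sets in the quotient: τ_Q = {{}, {[x59=x62], [x60], [x61=x63]}} (2 elements).


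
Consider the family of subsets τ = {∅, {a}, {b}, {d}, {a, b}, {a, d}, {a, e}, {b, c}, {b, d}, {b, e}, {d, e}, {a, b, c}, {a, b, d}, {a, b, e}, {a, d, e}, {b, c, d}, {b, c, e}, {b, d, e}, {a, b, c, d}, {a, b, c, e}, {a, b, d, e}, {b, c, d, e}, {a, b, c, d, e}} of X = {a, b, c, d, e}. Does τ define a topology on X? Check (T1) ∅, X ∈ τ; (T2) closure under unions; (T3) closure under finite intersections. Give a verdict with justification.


τ is NOT a topology on X.

Axiom (T1): ∅ ∈ τ? Yes; X ∈ τ? Yes.
Axiom (T2/T3): check pairwise unions and intersections of members of τ.
Counterexample for (T3): {a, e} ∩ {b, e} = {e} ∉ τ. Therefore τ is NOT a topology.


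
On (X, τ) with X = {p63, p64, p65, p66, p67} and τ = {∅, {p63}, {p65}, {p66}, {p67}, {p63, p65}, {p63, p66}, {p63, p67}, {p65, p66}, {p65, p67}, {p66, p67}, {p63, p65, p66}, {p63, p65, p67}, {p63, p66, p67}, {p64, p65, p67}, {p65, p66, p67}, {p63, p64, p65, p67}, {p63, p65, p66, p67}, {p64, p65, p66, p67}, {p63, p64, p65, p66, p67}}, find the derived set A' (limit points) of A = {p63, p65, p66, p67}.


A' = {p64}

For each x ∈ X, list the open sets U ∈ τ with x ∈ U, then check whether U ∩ (A ∖ {x}) ≠ ∅ for every such U.
  x = p63: open {p63} ∋ x has {p63} ∩ (A ∖ {p63}) = ∅, so x is NOT a limit point.
  x = p64: opens ∋ x are {p64, p65, p67}, {p63, p64, p65, p67}, {p64, p65, p66, p67}, {p63, p64, p65, p66, p67}; each meets A ∖ {p64}, so x IS a limit point.
  x = p65: open {p65} ∋ x has {p65} ∩ (A ∖ {p65}) = ∅, so x is NOT a limit point.
  x = p66: open {p66} ∋ x has {p66} ∩ (A ∖ {p66}) = ∅, so x is NOT a limit point.
  x = p67: open {p67} ∋ x has {p67} ∩ (A ∖ {p67}) = ∅, so x is NOT a limit point.
Collecting: A' = {p64}.


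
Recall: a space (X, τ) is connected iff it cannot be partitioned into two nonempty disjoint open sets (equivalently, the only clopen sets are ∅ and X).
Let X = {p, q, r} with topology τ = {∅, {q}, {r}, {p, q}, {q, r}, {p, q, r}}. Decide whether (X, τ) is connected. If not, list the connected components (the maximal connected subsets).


(X, τ) is disconnected; components = [{r}, {p, q}].

Find clopen sets (U ∈ τ with X ∖ U ∈ τ):
  U = ∅, X ∖ U = {p, q, r} — both open, so U is clopen.
  U = {r}, X ∖ U = {p, q} — both open, so U is clopen.
  U = {p, q}, X ∖ U = {r} — both open, so U is clopen.
  U = {p, q, r}, X ∖ U = ∅ — both open, so U is clopen.
Nontrivial clopen(s) exist: e.g. {r}. So (X, τ) is disconnected.
Compute connected components by grouping points that agree on all clopens:
  component: {r}
  component: {p, q}


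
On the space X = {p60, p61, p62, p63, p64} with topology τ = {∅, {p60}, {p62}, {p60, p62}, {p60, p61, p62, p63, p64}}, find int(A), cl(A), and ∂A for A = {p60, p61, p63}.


int(A) = {p60}, cl(A) = {p60, p61, p63, p64}, ∂A = {p61, p63, p64}.

Closed sets in (X, τ) are complements of opens:
  closed(X, τ) = {∅, {p61, p63, p64}, {p60, p61, p63, p64}, {p61, p62, p63, p64}, {p60, p61, p62, p63, p64}}.
int(A) = ⋃ {U ∈ τ : U ⊆ A}. Opens contained in A: ∅, {p60}.
Taking the union of these: int(A) = {p60}.
cl(A) = ⋂ {C closed : A ⊆ C}. Closed sets containing A: {p60, p61, p63, p64}, {p60, p61, p62, p63, p64}.
Intersecting these: cl(A) = {p60, p61, p63, p64}.
∂A = cl(A) ∖ int(A) = {p60, p61, p63, p64} ∖ {p60} = {p61, p63, p64}.


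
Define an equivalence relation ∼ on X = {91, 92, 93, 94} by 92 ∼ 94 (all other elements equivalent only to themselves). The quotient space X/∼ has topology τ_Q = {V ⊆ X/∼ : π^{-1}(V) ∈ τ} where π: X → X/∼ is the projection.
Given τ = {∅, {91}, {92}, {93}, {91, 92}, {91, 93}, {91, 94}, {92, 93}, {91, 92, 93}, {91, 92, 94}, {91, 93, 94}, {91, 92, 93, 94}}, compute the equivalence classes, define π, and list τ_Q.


X/∼ = {[91], [92=94], [93]}; |τ_Q| = 6.

Equivalence classes: [91], [92=94], [93].
Quotient map π: X → X/∼ sends 91 ↦ [91], 92 ↦ [92=94], 93 ↦ [93], 94 ↦ [92=94].
For each subset V ⊆ X/∼, compute π^{-1}(V) ⊆ X and check whether π^{-1}(V) ∈ τ. V is open in τ_Q iff π^{-1}(V) ∈ τ.
  V = {}: π^{-1}(V) = ∅ ∈ τ ✓.
  V = {[91]}: π^{-1}(V) = {91} ∈ τ ✓.
  V = {[92=94]}: π^{-1}(V) = {92, 94} ∉ τ ✗.
  V = {[91], [92=94]}: π^{-1}(V) = {91, 92, 94} ∈ τ ✓.
  V = {[93]}: π^{-1}(V) = {93} ∈ τ ✓.
  V = {[91], [93]}: π^{-1}(V) = {91, 93} ∈ τ ✓.
  V = {[92=94], [93]}: π^{-1}(V) = {92, 93, 94} ∉ τ ✗.
  V = {[91], [92=94], [93]}: π^{-1}(V) = {91, 92, 93, 94} ∈ τ ✓.
Open sets in the quotient: τ_Q = {{}, {[91]}, {[91], [92=94]}, {[93]}, {[91], [93]}, {[91], [92=94], [93]}} (6 elements).


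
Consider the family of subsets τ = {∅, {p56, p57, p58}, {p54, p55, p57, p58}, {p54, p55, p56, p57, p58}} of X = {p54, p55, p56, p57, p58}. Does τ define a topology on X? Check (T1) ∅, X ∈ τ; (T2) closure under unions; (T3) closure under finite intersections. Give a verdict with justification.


τ is NOT a topology on X.

Axiom (T1): ∅ ∈ τ? Yes; X ∈ τ? Yes.
Axiom (T2/T3): check pairwise unions and intersections of members of τ.
Counterexample for (T3): {p56, p57, p58} ∩ {p54, p55, p57, p58} = {p57, p58} ∉ τ. Therefore τ is NOT a topology.


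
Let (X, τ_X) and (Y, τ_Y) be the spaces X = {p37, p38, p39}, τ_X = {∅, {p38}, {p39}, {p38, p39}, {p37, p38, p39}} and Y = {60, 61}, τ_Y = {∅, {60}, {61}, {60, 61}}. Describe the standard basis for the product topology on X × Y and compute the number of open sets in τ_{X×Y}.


Basis B = {∅ × ∅, {p38} × {60}, {p38} × {61}, {p39} × {60}, {p39} × {61}, {p38} × {60, 61}, {p38, p39} × {60}, {p38, p39} × {61}, {p39} × {60, 61}, {p37, p38, p39} × {60}, {p37, p38, p39} × {61}, {p38, p39} × {60, 61}, {p37, p38, p39} × {60, 61}}; |τ_{X×Y}| = 25.

Enumerate products U × V with U ∈ τ_X, V ∈ τ_Y (deduplicated):
  ∅ × ∅ = {} (∅)
  {p38} × {60} = {(p38,60)}
  {p38} × {61} = {(p38,61)}
  {p39} × {60} = {(p39,60)}
  {p39} × {61} = {(p39,61)}
  {p38} × {60, 61} = {(p38,60), (p38,61)}
  {p38, p39} × {60} = {(p38,60), (p39,60)}
  {p38, p39} × {61} = {(p38,61), (p39,61)}
  {p39} × {60, 61} = {(p39,60), (p39,61)}
  {p37, p38, p39} × {60} = {(p37,60), (p38,60), (p39,60)}
  {p37, p38, p39} × {61} = {(p37,61), (p38,61), (p39,61)}
  {p38, p39} × {60, 61} = {(p38,60), (p38,61), (p39,60), (p39,61)}
  {p37, p38, p39} × {60, 61} = {(p37,60), (p37,61), (p38,60), (p38,61), (p39,60), (p39,61)}
These 13 distinct sets form the basis B.
Close under arbitrary unions to get τ_{X×Y}; counting gives |τ_{X×Y}| = 25.


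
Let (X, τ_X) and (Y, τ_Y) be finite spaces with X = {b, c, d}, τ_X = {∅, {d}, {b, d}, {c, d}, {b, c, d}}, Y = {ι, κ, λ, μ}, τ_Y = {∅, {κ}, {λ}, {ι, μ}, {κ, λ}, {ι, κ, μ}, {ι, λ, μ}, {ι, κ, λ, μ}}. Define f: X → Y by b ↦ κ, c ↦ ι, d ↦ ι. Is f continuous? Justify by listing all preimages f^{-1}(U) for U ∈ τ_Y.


f is NOT continuous.

Compute f^{-1}(U) for each U ∈ τ_Y:
  U = ∅: f^{-1}(U) = ∅ ∈ τ_X ✓.
  U = {κ}: f^{-1}(U) = {b} ∉ τ_X ✗.
  U = {λ}: f^{-1}(U) = ∅ ∈ τ_X ✓.
  U = {ι, μ}: f^{-1}(U) = {c, d} ∈ τ_X ✓.
  U = {κ, λ}: f^{-1}(U) = {b} ∉ τ_X ✗.
  U = {ι, κ, μ}: f^{-1}(U) = {b, c, d} ∈ τ_X ✓.
  U = {ι, λ, μ}: f^{-1}(U) = {c, d} ∈ τ_X ✓.
  U = {ι, κ, λ, μ}: f^{-1}(U) = {b, c, d} ∈ τ_X ✓.
Found U = {κ} with f^{-1}(U) = {b} not in τ_X. Therefore f is NOT continuous.


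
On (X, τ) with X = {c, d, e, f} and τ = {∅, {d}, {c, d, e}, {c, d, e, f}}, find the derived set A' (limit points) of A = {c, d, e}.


A' = {c, e, f}

For each x ∈ X, list the open sets U ∈ τ with x ∈ U, then check whether U ∩ (A ∖ {x}) ≠ ∅ for every such U.
  x = c: opens ∋ x are {c, d, e}, {c, d, e, f}; each meets A ∖ {c}, so x IS a limit point.
  x = d: open {d} ∋ x has {d} ∩ (A ∖ {d}) = ∅, so x is NOT a limit point.
  x = e: opens ∋ x are {c, d, e}, {c, d, e, f}; each meets A ∖ {e}, so x IS a limit point.
  x = f: opens ∋ x are {c, d, e, f}; each meets A ∖ {f}, so x IS a limit point.
Collecting: A' = {c, e, f}.


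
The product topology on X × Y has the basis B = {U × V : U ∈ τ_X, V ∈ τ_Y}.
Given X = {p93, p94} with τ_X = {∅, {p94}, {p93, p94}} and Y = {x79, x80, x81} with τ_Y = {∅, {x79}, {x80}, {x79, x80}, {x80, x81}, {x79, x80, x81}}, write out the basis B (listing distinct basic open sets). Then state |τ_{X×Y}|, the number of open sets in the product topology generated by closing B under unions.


Basis B = {∅ × ∅, {p94} × {x79}, {p94} × {x80}, {p93, p94} × {x79}, {p93, p94} × {x80}, {p94} × {x79, x80}, {p94} × {x80, x81}, {p94} × {x79, x80, x81}, {p93, p94} × {x79, x80}, {p93, p94} × {x80, x81}, {p93, p94} × {x79, x80, x81}}; |τ_{X×Y}| = 18.

Enumerate products U × V with U ∈ τ_X, V ∈ τ_Y (deduplicated):
  ∅ × ∅ = {} (∅)
  {p94} × {x79} = {(p94,x79)}
  {p94} × {x80} = {(p94,x80)}
  {p93, p94} × {x79} = {(p93,x79), (p94,x79)}
  {p93, p94} × {x80} = {(p93,x80), (p94,x80)}
  {p94} × {x79, x80} = {(p94,x79), (p94,x80)}
  {p94} × {x80, x81} = {(p94,x80), (p94,x81)}
  {p94} × {x79, x80, x81} = {(p94,x79), (p94,x80), (p94,x81)}
  {p93, p94} × {x79, x80} = {(p93,x79), (p93,x80), (p94,x79), (p94,x80)}
  {p93, p94} × {x80, x81} = {(p93,x80), (p93,x81), (p94,x80), (p94,x81)}
  {p93, p94} × {x79, x80, x81} = {(p93,x79), (p93,x80), (p93,x81), (p94,x79), (p94,x80), (p94,x81)}
These 11 distinct sets form the basis B.
Close under arbitrary unions to get τ_{X×Y}; counting gives |τ_{X×Y}| = 18.


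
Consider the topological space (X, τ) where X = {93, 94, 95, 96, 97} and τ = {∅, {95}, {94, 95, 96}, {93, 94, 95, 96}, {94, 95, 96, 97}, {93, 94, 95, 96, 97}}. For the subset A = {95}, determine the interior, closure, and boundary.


int(A) = {95}, cl(A) = {93, 94, 95, 96, 97}, ∂A = {93, 94, 96, 97}.

Closed sets in (X, τ) are complements of opens:
  closed(X, τ) = {∅, {93}, {97}, {93, 97}, {93, 94, 96, 97}, {93, 94, 95, 96, 97}}.
int(A) = ⋃ {U ∈ τ : U ⊆ A}. Opens contained in A: ∅, {95}.
Taking the union of these: int(A) = {95}.
cl(A) = ⋂ {C closed : A ⊆ C}. Closed sets containing A: {93, 94, 95, 96, 97}.
Intersecting these: cl(A) = {93, 94, 95, 96, 97}.
∂A = cl(A) ∖ int(A) = {93, 94, 95, 96, 97} ∖ {95} = {93, 94, 96, 97}.


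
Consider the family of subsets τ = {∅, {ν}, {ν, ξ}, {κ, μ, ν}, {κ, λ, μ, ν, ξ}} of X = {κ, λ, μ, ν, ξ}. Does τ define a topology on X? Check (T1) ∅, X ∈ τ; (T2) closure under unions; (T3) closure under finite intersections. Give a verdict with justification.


τ is NOT a topology on X.

Axiom (T1): ∅ ∈ τ? Yes; X ∈ τ? Yes.
Axiom (T2/T3): check pairwise unions and intersections of members of τ.
Counterexample for (T2): {ν, ξ} ∪ {κ, μ, ν} = {κ, μ, ν, ξ} ∉ τ. Therefore τ is NOT a topology.


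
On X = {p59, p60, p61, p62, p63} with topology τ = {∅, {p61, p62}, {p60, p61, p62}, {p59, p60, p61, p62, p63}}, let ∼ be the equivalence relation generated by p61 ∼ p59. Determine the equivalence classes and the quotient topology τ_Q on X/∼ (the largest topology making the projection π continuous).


X/∼ = {[p59=p61], [p60], [p62], [p63]}; |τ_Q| = 2.

Equivalence classes: [p59=p61], [p60], [p62], [p63].
Quotient map π: X → X/∼ sends p59 ↦ [p59=p61], p60 ↦ [p60], p61 ↦ [p59=p61], p62 ↦ [p62], p63 ↦ [p63].
For each subset V ⊆ X/∼, compute π^{-1}(V) ⊆ X and check whether π^{-1}(V) ∈ τ. V is open in τ_Q iff π^{-1}(V) ∈ τ.
  V = {}: π^{-1}(V) = ∅ ∈ τ ✓.
  V = {[p59=p61]}: π^{-1}(V) = {p59, p61} ∉ τ ✗.
  V = {[p60]}: π^{-1}(V) = {p60} ∉ τ ✗.
  V = {[p59=p61], [p60]}: π^{-1}(V) = {p59, p60, p61} ∉ τ ✗.
  V = {[p62]}: π^{-1}(V) = {p62} ∉ τ ✗.
  V = {[p59=p61], [p62]}: π^{-1}(V) = {p59, p61, p62} ∉ τ ✗.
  V = {[p60], [p62]}: π^{-1}(V) = {p60, p62} ∉ τ ✗.
  V = {[p59=p61], [p60], [p62]}: π^{-1}(V) = {p59, p60, p61, p62} ∉ τ ✗.
  V = {[p63]}: π^{-1}(V) = {p63} ∉ τ ✗.
  V = {[p59=p61], [p63]}: π^{-1}(V) = {p59, p61, p63} ∉ τ ✗.
  V = {[p60], [p63]}: π^{-1}(V) = {p60, p63} ∉ τ ✗.
  V = {[p59=p61], [p60], [p63]}: π^{-1}(V) = {p59, p60, p61, p63} ∉ τ ✗.
  V = {[p62], [p63]}: π^{-1}(V) = {p62, p63} ∉ τ ✗.
  V = {[p59=p61], [p62], [p63]}: π^{-1}(V) = {p59, p61, p62, p63} ∉ τ ✗.
  V = {[p60], [p62], [p63]}: π^{-1}(V) = {p60, p62, p63} ∉ τ ✗.
  V = {[p59=p61], [p60], [p62], [p63]}: π^{-1}(V) = {p59, p60, p61, p62, p63} ∈ τ ✓.
Open sets in the quotient: τ_Q = {{}, {[p59=p61], [p60], [p62], [p63]}} (2 elements).


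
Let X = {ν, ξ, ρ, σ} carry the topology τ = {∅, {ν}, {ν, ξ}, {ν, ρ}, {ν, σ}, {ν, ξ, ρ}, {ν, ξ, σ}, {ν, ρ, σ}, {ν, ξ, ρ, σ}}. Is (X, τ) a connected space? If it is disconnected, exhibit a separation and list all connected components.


(X, τ) is connected.

Find clopen sets (U ∈ τ with X ∖ U ∈ τ):
  U = ∅, X ∖ U = {ν, ξ, ρ, σ} — both open, so U is clopen.
  U = {ν, ξ, ρ, σ}, X ∖ U = ∅ — both open, so U is clopen.
Only trivial clopens (∅ and X) exist, so (X, τ) is connected.
Compute connected components by grouping points that agree on all clopens:
  component: {ν, ξ, ρ, σ}


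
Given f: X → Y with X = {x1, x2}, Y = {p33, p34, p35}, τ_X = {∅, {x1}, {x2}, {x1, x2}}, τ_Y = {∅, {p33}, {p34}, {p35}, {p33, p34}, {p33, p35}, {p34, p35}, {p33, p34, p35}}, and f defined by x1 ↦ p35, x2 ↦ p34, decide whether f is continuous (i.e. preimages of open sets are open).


f IS continuous.

Compute f^{-1}(U) for each U ∈ τ_Y:
  U = ∅: f^{-1}(U) = ∅ ∈ τ_X ✓.
  U = {p33}: f^{-1}(U) = ∅ ∈ τ_X ✓.
  U = {p34}: f^{-1}(U) = {x2} ∈ τ_X ✓.
  U = {p35}: f^{-1}(U) = {x1} ∈ τ_X ✓.
  U = {p33, p34}: f^{-1}(U) = {x2} ∈ τ_X ✓.
  U = {p33, p35}: f^{-1}(U) = {x1} ∈ τ_X ✓.
  U = {p34, p35}: f^{-1}(U) = {x1, x2} ∈ τ_X ✓.
  U = {p33, p34, p35}: f^{-1}(U) = {x1, x2} ∈ τ_X ✓.
Every preimage lies in τ_X, so f IS continuous.


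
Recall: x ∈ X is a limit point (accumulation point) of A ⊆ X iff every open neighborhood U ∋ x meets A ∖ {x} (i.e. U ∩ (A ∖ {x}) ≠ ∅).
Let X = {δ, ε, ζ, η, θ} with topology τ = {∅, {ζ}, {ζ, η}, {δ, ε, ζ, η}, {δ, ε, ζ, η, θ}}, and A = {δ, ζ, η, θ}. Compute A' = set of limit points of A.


A' = {δ, ε, η, θ}

For each x ∈ X, list the open sets U ∈ τ with x ∈ U, then check whether U ∩ (A ∖ {x}) ≠ ∅ for every such U.
  x = δ: opens ∋ x are {δ, ε, ζ, η}, {δ, ε, ζ, η, θ}; each meets A ∖ {δ}, so x IS a limit point.
  x = ε: opens ∋ x are {δ, ε, ζ, η}, {δ, ε, ζ, η, θ}; each meets A ∖ {ε}, so x IS a limit point.
  x = ζ: open {ζ} ∋ x has {ζ} ∩ (A ∖ {ζ}) = ∅, so x is NOT a limit point.
  x = η: opens ∋ x are {ζ, η}, {δ, ε, ζ, η}, {δ, ε, ζ, η, θ}; each meets A ∖ {η}, so x IS a limit point.
  x = θ: opens ∋ x are {δ, ε, ζ, η, θ}; each meets A ∖ {θ}, so x IS a limit point.
Collecting: A' = {δ, ε, η, θ}.


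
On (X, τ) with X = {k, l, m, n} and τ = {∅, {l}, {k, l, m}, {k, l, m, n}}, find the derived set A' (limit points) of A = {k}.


A' = {m, n}

For each x ∈ X, list the open sets U ∈ τ with x ∈ U, then check whether U ∩ (A ∖ {x}) ≠ ∅ for every such U.
  x = k: open {k, l, m} ∋ x has {k, l, m} ∩ (A ∖ {k}) = ∅, so x is NOT a limit point.
  x = l: open {l} ∋ x has {l} ∩ (A ∖ {l}) = ∅, so x is NOT a limit point.
  x = m: opens ∋ x are {k, l, m}, {k, l, m, n}; each meets A ∖ {m}, so x IS a limit point.
  x = n: opens ∋ x are {k, l, m, n}; each meets A ∖ {n}, so x IS a limit point.
Collecting: A' = {m, n}.


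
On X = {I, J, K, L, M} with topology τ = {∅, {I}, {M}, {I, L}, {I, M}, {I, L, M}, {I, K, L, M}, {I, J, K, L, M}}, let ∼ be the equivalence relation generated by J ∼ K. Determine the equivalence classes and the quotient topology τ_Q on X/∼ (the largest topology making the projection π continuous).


X/∼ = {[I], [J=K], [L], [M]}; |τ_Q| = 7.

Equivalence classes: [I], [J=K], [L], [M].
Quotient map π: X → X/∼ sends I ↦ [I], J ↦ [J=K], K ↦ [J=K], L ↦ [L], M ↦ [M].
For each subset V ⊆ X/∼, compute π^{-1}(V) ⊆ X and check whether π^{-1}(V) ∈ τ. V is open in τ_Q iff π^{-1}(V) ∈ τ.
  V = {}: π^{-1}(V) = ∅ ∈ τ ✓.
  V = {[I]}: π^{-1}(V) = {I} ∈ τ ✓.
  V = {[J=K]}: π^{-1}(V) = {J, K} ∉ τ ✗.
  V = {[I], [J=K]}: π^{-1}(V) = {I, J, K} ∉ τ ✗.
  V = {[L]}: π^{-1}(V) = {L} ∉ τ ✗.
  V = {[I], [L]}: π^{-1}(V) = {I, L} ∈ τ ✓.
  V = {[J=K], [L]}: π^{-1}(V) = {J, K, L} ∉ τ ✗.
  V = {[I], [J=K], [L]}: π^{-1}(V) = {I, J, K, L} ∉ τ ✗.
  V = {[M]}: π^{-1}(V) = {M} ∈ τ ✓.
  V = {[I], [M]}: π^{-1}(V) = {I, M} ∈ τ ✓.
  V = {[J=K], [M]}: π^{-1}(V) = {J, K, M} ∉ τ ✗.
  V = {[I], [J=K], [M]}: π^{-1}(V) = {I, J, K, M} ∉ τ ✗.
  V = {[L], [M]}: π^{-1}(V) = {L, M} ∉ τ ✗.
  V = {[I], [L], [M]}: π^{-1}(V) = {I, L, M} ∈ τ ✓.
  V = {[J=K], [L], [M]}: π^{-1}(V) = {J, K, L, M} ∉ τ ✗.
  V = {[I], [J=K], [L], [M]}: π^{-1}(V) = {I, J, K, L, M} ∈ τ ✓.
Open sets in the quotient: τ_Q = {{}, {[I]}, {[I], [L]}, {[M]}, {[I], [M]}, {[I], [L], [M]}, {[I], [J=K], [L], [M]}} (7 elements).


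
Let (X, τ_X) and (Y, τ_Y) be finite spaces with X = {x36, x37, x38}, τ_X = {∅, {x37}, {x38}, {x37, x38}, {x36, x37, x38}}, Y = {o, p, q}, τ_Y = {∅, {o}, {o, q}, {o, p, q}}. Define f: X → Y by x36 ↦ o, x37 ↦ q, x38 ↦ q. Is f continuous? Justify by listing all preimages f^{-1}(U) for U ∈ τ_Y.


f is NOT continuous.

Compute f^{-1}(U) for each U ∈ τ_Y:
  U = ∅: f^{-1}(U) = ∅ ∈ τ_X ✓.
  U = {o}: f^{-1}(U) = {x36} ∉ τ_X ✗.
  U = {o, q}: f^{-1}(U) = {x36, x37, x38} ∈ τ_X ✓.
  U = {o, p, q}: f^{-1}(U) = {x36, x37, x38} ∈ τ_X ✓.
Found U = {o} with f^{-1}(U) = {x36} not in τ_X. Therefore f is NOT continuous.


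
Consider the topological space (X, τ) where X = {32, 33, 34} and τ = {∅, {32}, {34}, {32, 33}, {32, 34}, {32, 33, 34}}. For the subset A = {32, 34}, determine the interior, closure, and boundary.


int(A) = {32, 34}, cl(A) = {32, 33, 34}, ∂A = {33}.

Closed sets in (X, τ) are complements of opens:
  closed(X, τ) = {∅, {33}, {34}, {32, 33}, {33, 34}, {32, 33, 34}}.
int(A) = ⋃ {U ∈ τ : U ⊆ A}. Opens contained in A: ∅, {32}, {34}, {32, 34}.
Taking the union of these: int(A) = {32, 34}.
cl(A) = ⋂ {C closed : A ⊆ C}. Closed sets containing A: {32, 33, 34}.
Intersecting these: cl(A) = {32, 33, 34}.
∂A = cl(A) ∖ int(A) = {32, 33, 34} ∖ {32, 34} = {33}.


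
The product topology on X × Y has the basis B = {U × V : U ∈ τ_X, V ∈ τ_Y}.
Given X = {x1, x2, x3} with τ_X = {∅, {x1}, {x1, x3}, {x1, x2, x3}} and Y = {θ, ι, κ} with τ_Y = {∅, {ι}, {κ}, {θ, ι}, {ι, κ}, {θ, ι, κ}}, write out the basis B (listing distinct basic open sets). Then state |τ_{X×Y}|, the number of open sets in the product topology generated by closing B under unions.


Basis B = {∅ × ∅, {x1} × {ι}, {x1} × {κ}, {x1} × {θ, ι}, {x1} × {ι, κ}, {x1, x3} × {ι}, {x1, x3} × {κ}, {x1} × {θ, ι, κ}, {x1, x2, x3} × {ι}, {x1, x2, x3} × {κ}, {x1, x3} × {θ, ι}, {x1, x3} × {ι, κ}, {x1, x3} × {θ, ι, κ}, {x1, x2, x3} × {θ, ι}, {x1, x2, x3} × {ι, κ}, {x1, x2, x3} × {θ, ι, κ}}; |τ_{X×Y}| = 40.

Enumerate products U × V with U ∈ τ_X, V ∈ τ_Y (deduplicated):
  ∅ × ∅ = {} (∅)
  {x1} × {ι} = {(x1,ι)}
  {x1} × {κ} = {(x1,κ)}
  {x1} × {θ, ι} = {(x1,θ), (x1,ι)}
  {x1} × {ι, κ} = {(x1,ι), (x1,κ)}
  {x1, x3} × {ι} = {(x1,ι), (x3,ι)}
  {x1, x3} × {κ} = {(x1,κ), (x3,κ)}
  {x1} × {θ, ι, κ} = {(x1,θ), (x1,ι), (x1,κ)}
  {x1, x2, x3} × {ι} = {(x1,ι), (x2,ι), (x3,ι)}
  {x1, x2, x3} × {κ} = {(x1,κ), (x2,κ), (x3,κ)}
  {x1, x3} × {θ, ι} = {(x1,θ), (x1,ι), (x3,θ), (x3,ι)}
  {x1, x3} × {ι, κ} = {(x1,ι), (x1,κ), (x3,ι), (x3,κ)}
  {x1, x3} × {θ, ι, κ} = {(x1,θ), (x1,ι), (x1,κ), (x3,θ), (x3,ι), (x3,κ)}
  {x1, x2, x3} × {θ, ι} = {(x1,θ), (x1,ι), (x2,θ), (x2,ι), (x3,θ), (x3,ι)}
  {x1, x2, x3} × {ι, κ} = {(x1,ι), (x1,κ), (x2,ι), (x2,κ), (x3,ι), (x3,κ)}
  {x1, x2, x3} × {θ, ι, κ} = {(x1,θ), (x1,ι), (x1,κ), (x2,θ), (x2,ι), (x2,κ), (x3,θ), (x3,ι), (x3,κ)}
These 16 distinct sets form the basis B.
Close under arbitrary unions to get τ_{X×Y}; counting gives |τ_{X×Y}| = 40.


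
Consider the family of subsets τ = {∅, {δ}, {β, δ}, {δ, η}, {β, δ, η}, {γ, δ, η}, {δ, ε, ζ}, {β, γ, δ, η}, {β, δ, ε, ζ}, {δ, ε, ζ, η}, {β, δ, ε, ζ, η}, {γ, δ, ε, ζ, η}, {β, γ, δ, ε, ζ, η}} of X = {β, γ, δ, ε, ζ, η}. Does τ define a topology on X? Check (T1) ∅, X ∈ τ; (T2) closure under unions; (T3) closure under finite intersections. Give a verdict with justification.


τ IS a topology on X.

Axiom (T1): ∅ ∈ τ? Yes; X ∈ τ? Yes.
Axiom (T2/T3): check pairwise unions and intersections of members of τ.
All pairwise intersections and unions checked — each lies in τ. Therefore τ satisfies (T1), (T2), (T3): it IS a topology on X.


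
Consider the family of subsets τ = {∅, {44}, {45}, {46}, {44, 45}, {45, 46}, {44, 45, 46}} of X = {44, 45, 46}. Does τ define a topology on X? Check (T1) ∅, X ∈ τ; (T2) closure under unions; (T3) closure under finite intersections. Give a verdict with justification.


τ is NOT a topology on X.

Axiom (T1): ∅ ∈ τ? Yes; X ∈ τ? Yes.
Axiom (T2/T3): check pairwise unions and intersections of members of τ.
Counterexample for (T2): {44} ∪ {46} = {44, 46} ∉ τ. Therefore τ is NOT a topology.


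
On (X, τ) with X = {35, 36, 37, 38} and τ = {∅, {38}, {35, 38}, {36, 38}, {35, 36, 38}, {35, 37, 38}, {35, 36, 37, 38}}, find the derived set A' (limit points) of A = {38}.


A' = {35, 36, 37}

For each x ∈ X, list the open sets U ∈ τ with x ∈ U, then check whether U ∩ (A ∖ {x}) ≠ ∅ for every such U.
  x = 35: opens ∋ x are {35, 38}, {35, 36, 38}, {35, 37, 38}, {35, 36, 37, 38}; each meets A ∖ {35}, so x IS a limit point.
  x = 36: opens ∋ x are {36, 38}, {35, 36, 38}, {35, 36, 37, 38}; each meets A ∖ {36}, so x IS a limit point.
  x = 37: opens ∋ x are {35, 37, 38}, {35, 36, 37, 38}; each meets A ∖ {37}, so x IS a limit point.
  x = 38: open {38} ∋ x has {38} ∩ (A ∖ {38}) = ∅, so x is NOT a limit point.
Collecting: A' = {35, 36, 37}.


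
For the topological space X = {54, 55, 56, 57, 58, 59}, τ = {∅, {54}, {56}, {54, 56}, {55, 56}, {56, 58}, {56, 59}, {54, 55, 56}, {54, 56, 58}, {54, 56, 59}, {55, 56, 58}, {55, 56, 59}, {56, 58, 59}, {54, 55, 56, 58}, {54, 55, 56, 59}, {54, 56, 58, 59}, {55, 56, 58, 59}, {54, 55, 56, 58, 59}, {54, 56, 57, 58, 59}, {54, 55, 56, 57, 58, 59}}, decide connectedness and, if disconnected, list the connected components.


(X, τ) is connected.

Find clopen sets (U ∈ τ with X ∖ U ∈ τ):
  U = ∅, X ∖ U = {54, 55, 56, 57, 58, 59} — both open, so U is clopen.
  U = {54, 55, 56, 57, 58, 59}, X ∖ U = ∅ — both open, so U is clopen.
Only trivial clopens (∅ and X) exist, so (X, τ) is connected.
Compute connected components by grouping points that agree on all clopens:
  component: {54, 55, 56, 57, 58, 59}
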